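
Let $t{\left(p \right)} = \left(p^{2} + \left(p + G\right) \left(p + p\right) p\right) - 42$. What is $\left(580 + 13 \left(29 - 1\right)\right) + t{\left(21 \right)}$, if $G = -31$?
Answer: $-7477$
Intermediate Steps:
$t{\left(p \right)} = -42 + p^{2} + 2 p^{2} \left(-31 + p\right)$ ($t{\left(p \right)} = \left(p^{2} + \left(p - 31\right) \left(p + p\right) p\right) - 42 = \left(p^{2} + \left(-31 + p\right) 2 p p\right) - 42 = \left(p^{2} + 2 p \left(-31 + p\right) p\right) - 42 = \left(p^{2} + 2 p^{2} \left(-31 + p\right)\right) - 42 = -42 + p^{2} + 2 p^{2} \left(-31 + p\right)$)
$\left(580 + 13 \left(29 - 1\right)\right) + t{\left(21 \right)} = \left(580 + 13 \left(29 - 1\right)\right) - \left(42 - 18522 + 26901\right) = \left(580 + 13 \cdot 28\right) - 8421 = \left(580 + 364\right) - 8421 = 944 - 8421 = -7477$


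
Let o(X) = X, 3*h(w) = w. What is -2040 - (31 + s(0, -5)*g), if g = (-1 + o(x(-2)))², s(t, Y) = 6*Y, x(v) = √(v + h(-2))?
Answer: -2121 - 40*I*√6 ≈ -2121.0 - 97.98*I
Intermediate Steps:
h(w) = w/3
x(v) = √(-⅔ + v) (x(v) = √(v + (⅓)*(-2)) = √(v - ⅔) = √(-⅔ + v))
g = (-1 + 2*I*√6/3)² (g = (-1 + √(-6 + 9*(-2))/3)² = (-1 + √(-6 - 18)/3)² = (-1 + √(-24)/3)² = (-1 + (2*I*√6)/3)² = (-1 + 2*I*√6/3)² ≈ -1.6667 - 3.266*I)
-2040 - (31 + s(0, -5)*g) = -2040 - (31 + (6*(-5))*((3 - 2*I*√6)²/9)) = -2040 - (31 - 10*(3 - 2*I*√6)²/3) = -2040 + (-31 + 10*(3 - 2*I*√6)²/3) = -2071 + 10*(3 - 2*I*√6)²/3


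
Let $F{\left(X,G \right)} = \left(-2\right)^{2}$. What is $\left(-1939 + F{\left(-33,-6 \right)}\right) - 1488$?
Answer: $-3423$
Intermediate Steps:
$F{\left(X,G \right)} = 4$
$\left(-1939 + F{\left(-33,-6 \right)}\right) - 1488 = \left(-1939 + 4\right) - 1488 = -1935 - 1488 = -3423$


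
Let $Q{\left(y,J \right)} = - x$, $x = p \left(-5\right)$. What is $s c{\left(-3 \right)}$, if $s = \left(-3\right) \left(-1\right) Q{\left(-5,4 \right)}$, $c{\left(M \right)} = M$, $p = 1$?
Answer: $-45$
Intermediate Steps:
$x = -5$ ($x = 1 \left(-5\right) = -5$)
$Q{\left(y,J \right)} = 5$ ($Q{\left(y,J \right)} = \left(-1\right) \left(-5\right) = 5$)
$s = 15$ ($s = \left(-3\right) \left(-1\right) 5 = 3 \cdot 5 = 15$)
$s c{\left(-3 \right)} = 15 \left(-3\right) = -45$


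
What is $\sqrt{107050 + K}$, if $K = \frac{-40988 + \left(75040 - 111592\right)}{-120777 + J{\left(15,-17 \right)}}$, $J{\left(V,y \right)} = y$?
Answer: $\frac{2 \sqrt{97624768908785}}{60397} \approx 327.19$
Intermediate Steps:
$K = \frac{38770}{60397}$ ($K = \frac{-40988 + \left(75040 - 111592\right)}{-120777 - 17} = \frac{-40988 + \left(75040 - 111592\right)}{-120794} = \left(-40988 - 36552\right) \left(- \frac{1}{120794}\right) = \left(-77540\right) \left(- \frac{1}{120794}\right) = \frac{38770}{60397} \approx 0.64192$)
$\sqrt{107050 + K} = \sqrt{107050 + \frac{38770}{60397}} = \sqrt{\frac{6465537620}{60397}} = \frac{2 \sqrt{97624768908785}}{60397}$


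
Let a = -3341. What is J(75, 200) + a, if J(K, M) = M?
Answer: -3141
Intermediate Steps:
J(75, 200) + a = 200 - 3341 = -3141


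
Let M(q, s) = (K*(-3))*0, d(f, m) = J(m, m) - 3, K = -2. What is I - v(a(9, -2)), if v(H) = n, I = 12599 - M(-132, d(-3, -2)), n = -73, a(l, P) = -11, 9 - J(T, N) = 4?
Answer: 12672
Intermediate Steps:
J(T, N) = 5 (J(T, N) = 9 - 1*4 = 9 - 4 = 5)
d(f, m) = 2 (d(f, m) = 5 - 3 = 2)
M(q, s) = 0 (M(q, s) = -2*(-3)*0 = 6*0 = 0)
I = 12599 (I = 12599 - 1*0 = 12599 + 0 = 12599)
v(H) = -73
I - v(a(9, -2)) = 12599 - 1*(-73) = 12599 + 73 = 12672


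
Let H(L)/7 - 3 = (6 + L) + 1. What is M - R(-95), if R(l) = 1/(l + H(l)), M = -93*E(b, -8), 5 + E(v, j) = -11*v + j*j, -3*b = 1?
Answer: -4021319/690 ≈ -5828.0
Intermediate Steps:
b = -⅓ (b = -⅓*1 = -⅓ ≈ -0.33333)
H(L) = 70 + 7*L (H(L) = 21 + 7*((6 + L) + 1) = 21 + 7*(7 + L) = 21 + (49 + 7*L) = 70 + 7*L)
E(v, j) = -5 + j² - 11*v (E(v, j) = -5 + (-11*v + j*j) = -5 + (-11*v + j²) = -5 + (j² - 11*v) = -5 + j² - 11*v)
M = -5828 (M = -93*(-5 + (-8)² - 11*(-⅓)) = -93*(-5 + 64 + 11/3) = -93*188/3 = -5828)
R(l) = 1/(70 + 8*l) (R(l) = 1/(l + (70 + 7*l)) = 1/(70 + 8*l))
M - R(-95) = -5828 - 1/(2*(35 + 4*(-95))) = -5828 - 1/(2*(35 - 380)) = -5828 - 1/(2*(-345)) = -5828 - (-1)/(2*345) = -5828 - 1*(-1/690) = -5828 + 1/690 = -4021319/690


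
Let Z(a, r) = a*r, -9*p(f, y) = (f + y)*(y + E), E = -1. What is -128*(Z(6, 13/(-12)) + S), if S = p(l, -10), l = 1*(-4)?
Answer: 27200/9 ≈ 3022.2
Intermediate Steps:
l = -4
p(f, y) = -(-1 + y)*(f + y)/9 (p(f, y) = -(f + y)*(y - 1)/9 = -(f + y)*(-1 + y)/9 = -(-1 + y)*(f + y)/9)
S = -154/9 (S = -1/9*(-10)**2 + (1/9)*(-4) + (1/9)*(-10) - 1/9*(-4)*(-10) = -1/9*100 - 4/9 - 10/9 - 40/9 = -100/9 - 4/9 - 10/9 - 40/9 = -154/9 ≈ -17.111)
-128*(Z(6, 13/(-12)) + S) = -128*(6*(13/(-12)) - 154/9) = -128*(6*(13*(-1/12)) - 154/9) = -128*(6*(-13/12) - 154/9) = -128*(-13/2 - 154/9) = -128*(-425/18) = 27200/9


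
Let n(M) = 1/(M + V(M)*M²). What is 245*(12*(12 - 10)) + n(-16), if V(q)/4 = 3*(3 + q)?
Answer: 234917759/39952 ≈ 5880.0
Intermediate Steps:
V(q) = 36 + 12*q (V(q) = 4*(3*(3 + q)) = 4*(9 + 3*q) = 36 + 12*q)
n(M) = 1/(M + M²*(36 + 12*M)) (n(M) = 1/(M + (36 + 12*M)*M²) = 1/(M + M²*(36 + 12*M)))
245*(12*(12 - 10)) + n(-16) = 245*(12*(12 - 10)) + 1/((-16)*(1 + 12*(-16)*(3 - 16))) = 245*(12*2) - 1/(16*(1 + 12*(-16)*(-13))) = 245*24 - 1/(16*(1 + 2496)) = 5880 - 1/16/2497 = 5880 - 1/16*1/2497 = 5880 - 1/39952 = 234917759/39952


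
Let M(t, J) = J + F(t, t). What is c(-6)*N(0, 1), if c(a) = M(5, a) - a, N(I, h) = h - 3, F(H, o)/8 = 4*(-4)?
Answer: 256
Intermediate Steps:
F(H, o) = -128 (F(H, o) = 8*(4*(-4)) = 8*(-16) = -128)
M(t, J) = -128 + J (M(t, J) = J - 128 = -128 + J)
N(I, h) = -3 + h
c(a) = -128 (c(a) = (-128 + a) - a = -128)
c(-6)*N(0, 1) = -128*(-3 + 1) = -128*(-2) = 256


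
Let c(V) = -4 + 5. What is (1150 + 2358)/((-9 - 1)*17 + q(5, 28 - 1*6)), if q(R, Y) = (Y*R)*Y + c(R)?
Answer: 3508/2251 ≈ 1.5584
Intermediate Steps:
c(V) = 1
q(R, Y) = 1 + R*Y² (q(R, Y) = (Y*R)*Y + 1 = (R*Y)*Y + 1 = R*Y² + 1 = 1 + R*Y²)
(1150 + 2358)/((-9 - 1)*17 + q(5, 28 - 1*6)) = (1150 + 2358)/((-9 - 1)*17 + (1 + 5*(28 - 1*6)²)) = 3508/(-10*17 + (1 + 5*(28 - 6)²)) = 3508/(-170 + (1 + 5*22²)) = 3508/(-170 + (1 + 5*484)) = 3508/(-170 + (1 + 2420)) = 3508/(-170 + 2421) = 3508/2251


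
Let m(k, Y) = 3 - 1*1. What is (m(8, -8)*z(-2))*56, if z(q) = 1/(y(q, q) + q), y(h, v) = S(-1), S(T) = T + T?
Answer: -28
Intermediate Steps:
S(T) = 2*T
y(h, v) = -2 (y(h, v) = 2*(-1) = -2)
m(k, Y) = 2 (m(k, Y) = 3 - 1 = 2)
z(q) = 1/(-2 + q)
(m(8, -8)*z(-2))*56 = (2/(-2 - 2))*56 = (2/(-4))*56 = (2*(-1/4))*56 = -1/2*56 = -28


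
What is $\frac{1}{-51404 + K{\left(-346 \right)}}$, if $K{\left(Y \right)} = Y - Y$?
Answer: $- \frac{1}{51404} \approx -1.9454 \cdot 10^{-5}$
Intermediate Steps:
$K{\left(Y \right)} = 0$
$\frac{1}{-51404 + K{\left(-346 \right)}} = \frac{1}{-51404 + 0} = \frac{1}{-51404} = - \frac{1}{51404}$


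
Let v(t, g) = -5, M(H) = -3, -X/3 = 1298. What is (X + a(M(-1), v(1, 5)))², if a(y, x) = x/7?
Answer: 743271169/49 ≈ 1.5169e+7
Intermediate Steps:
X = -3894 (X = -3*1298 = -3894)
a(y, x) = x/7 (a(y, x) = x*(⅐) = x/7)
(X + a(M(-1), v(1, 5)))² = (-3894 + (⅐)*(-5))² = (-3894 - 5/7)² = (-27263/7)² = 743271169/49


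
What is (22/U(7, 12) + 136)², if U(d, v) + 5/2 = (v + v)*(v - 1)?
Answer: 5065453584/273529 ≈ 18519.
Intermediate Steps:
U(d, v) = -5/2 + 2*v*(-1 + v) (U(d, v) = -5/2 + (v + v)*(v - 1) = -5/2 + (2*v)*(-1 + v) = -5/2 + 2*v*(-1 + v))
(22/U(7, 12) + 136)² = (22/(-5/2 - 2*12 + 2*12²) + 136)² = (22/(-5/2 - 24 + 2*144) + 136)² = (22/(-5/2 - 24 + 288) + 136)² = (22/(523/2) + 136)² = (22*(2/523) + 136)² = (44/523 + 136)² = (71172/523)² = 5065453584/273529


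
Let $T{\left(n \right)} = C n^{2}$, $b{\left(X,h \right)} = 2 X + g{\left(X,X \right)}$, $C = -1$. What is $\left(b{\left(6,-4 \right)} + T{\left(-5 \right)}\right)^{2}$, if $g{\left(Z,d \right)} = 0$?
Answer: $169$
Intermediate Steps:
$b{\left(X,h \right)} = 2 X$ ($b{\left(X,h \right)} = 2 X + 0 = 2 X$)
$T{\left(n \right)} = - n^{2}$
$\left(b{\left(6,-4 \right)} + T{\left(-5 \right)}\right)^{2} = \left(2 \cdot 6 - \left(-5\right)^{2}\right)^{2} = \left(12 - 25\right)^{2} = \left(-13\right)^{2} = 169$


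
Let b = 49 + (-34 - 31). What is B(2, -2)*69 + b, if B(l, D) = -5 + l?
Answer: -223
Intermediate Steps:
b = -16 (b = 49 - 65 = -16)
B(2, -2)*69 + b = (-5 + 2)*69 - 16 = -3*69 - 16 = -207 - 16 = -223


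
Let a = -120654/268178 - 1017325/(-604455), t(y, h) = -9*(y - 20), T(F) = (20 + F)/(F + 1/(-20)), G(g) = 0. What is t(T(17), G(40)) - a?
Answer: 291469172523716/1831747322787 ≈ 159.12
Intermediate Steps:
T(F) = (20 + F)/(-1/20 + F) (T(F) = (20 + F)/(F - 1/20) = (20 + F)/(-1/20 + F))
t(y, h) = 180 - 9*y (t(y, h) = -9*(-20 + y) = 180 - 9*y)
a = 19989427028/16210153299 (a = -120654*1/268178 - 1017325*(-1/604455) = -60327/134089 + 203465/120891 = 19989427028/16210153299 ≈ 1.2331)
t(T(17), G(40)) - a = (180 - 180*(20 + 17)/(-1 + 20*17)) - 1*19989427028/16210153299 = (180 - 180*37/(-1 + 340)) - 19989427028/16210153299 = (180 - 180*37/339) - 19989427028/16210153299 = (180 - 9*740/339) - 19989427028/16210153299 = (180 - 2220/113) - 19989427028/16210153299 = 18120/113 - 19989427028/16210153299 = 291469172523716/1831747322787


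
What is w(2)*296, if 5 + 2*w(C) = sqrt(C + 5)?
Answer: -740 + 148*sqrt(7) ≈ -348.43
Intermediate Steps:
w(C) = -5/2 + sqrt(5 + C)/2 (w(C) = -5/2 + sqrt(C + 5)/2 = -5/2 + sqrt(5 + C)/2)
w(2)*296 = (-5/2 + sqrt(5 + 2)/2)*296 = (-5/2 + sqrt(7)/2)*296 = -740 + 148*sqrt(7)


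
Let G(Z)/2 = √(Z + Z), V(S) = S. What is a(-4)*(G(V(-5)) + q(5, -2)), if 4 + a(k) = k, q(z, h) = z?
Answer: -40 - 16*I*√10 ≈ -40.0 - 50.596*I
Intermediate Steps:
a(k) = -4 + k
G(Z) = 2*√2*√Z (G(Z) = 2*√(Z + Z) = 2*√(2*Z) = 2*(√2*√Z) = 2*√2*√Z)
a(-4)*(G(V(-5)) + q(5, -2)) = (-4 - 4)*(2*√2*√(-5) + 5) = -8*(2*√2*(I*√5) + 5) = -8*(2*I*√10 + 5) = -8*(5 + 2*I*√10) = -40 - 16*I*√10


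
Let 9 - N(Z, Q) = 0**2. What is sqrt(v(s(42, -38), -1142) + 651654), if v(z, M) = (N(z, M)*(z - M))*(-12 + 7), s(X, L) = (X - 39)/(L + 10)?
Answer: 3*sqrt(13072521)/14 ≈ 774.77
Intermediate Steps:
N(Z, Q) = 9 (N(Z, Q) = 9 - 1*0**2 = 9 - 1*0 = 9 + 0 = 9)
s(X, L) = (-39 + X)/(10 + L)
v(z, M) = -45*z + 45*M (v(z, M) = (9*(z - M))*(-12 + 7) = (-9*M + 9*z)*(-5) = -45*z + 45*M)
sqrt(v(s(42, -38), -1142) + 651654) = sqrt((-45*(-39 + 42)/(10 - 38) + 45*(-1142)) + 651654) = sqrt((-45*3/(-28) - 51390) + 651654) = sqrt((-(-45)*3/28 - 51390) + 651654) = sqrt((-45*(-3/28) - 51390) + 651654) = sqrt((135/28 - 51390) + 651654) = sqrt(-1438785/28 + 651654) = sqrt(16807527/28) = 3*sqrt(13072521)/14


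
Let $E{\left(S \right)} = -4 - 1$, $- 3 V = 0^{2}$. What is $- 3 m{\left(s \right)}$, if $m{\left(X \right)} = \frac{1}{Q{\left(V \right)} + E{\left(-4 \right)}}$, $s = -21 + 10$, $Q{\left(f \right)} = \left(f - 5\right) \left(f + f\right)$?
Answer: $\frac{3}{5} \approx 0.6$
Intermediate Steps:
$V = 0$ ($V = - \frac{0^{2}}{3} = \left(- \frac{1}{3}\right) 0 = 0$)
$Q{\left(f \right)} = 2 f \left(-5 + f\right)$ ($Q{\left(f \right)} = \left(-5 + f\right) 2 f = 2 f \left(-5 + f\right)$)
$s = -11$
$E{\left(S \right)} = -5$
$m{\left(X \right)} = - \frac{1}{5}$ ($m{\left(X \right)} = \frac{1}{2 \cdot 0 \left(-5 + 0\right) - 5} = \frac{1}{2 \cdot 0 \left(-5\right) - 5} = \frac{1}{0 - 5} = \frac{1}{-5} = - \frac{1}{5}$)
$- 3 m{\left(s \right)} = \left(-3\right) \left(- \frac{1}{5}\right) = \frac{3}{5}$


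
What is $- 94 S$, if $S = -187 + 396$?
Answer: $-19646$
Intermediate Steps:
$S = 209$
$- 94 S = \left(-94\right) 209 = -19646$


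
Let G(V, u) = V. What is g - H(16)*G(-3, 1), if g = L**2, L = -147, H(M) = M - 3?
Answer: 21648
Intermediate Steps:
H(M) = -3 + M
g = 21609 (g = (-147)**2 = 21609)
g - H(16)*G(-3, 1) = 21609 - (-3 + 16)*(-3) = 21609 - 13*(-3) = 21609 - 1*(-39) = 21609 + 39 = 21648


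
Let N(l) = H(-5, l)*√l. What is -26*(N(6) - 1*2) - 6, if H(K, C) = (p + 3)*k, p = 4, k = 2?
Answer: 46 - 364*√6 ≈ -845.61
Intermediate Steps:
H(K, C) = 14 (H(K, C) = (4 + 3)*2 = 7*2 = 14)
N(l) = 14*√l
-26*(N(6) - 1*2) - 6 = -26*(14*√6 - 1*2) - 6 = -26*(14*√6 - 2) - 6 = -26*(-2 + 14*√6) - 6 = (52 - 364*√6) - 6 = 46 - 364*√6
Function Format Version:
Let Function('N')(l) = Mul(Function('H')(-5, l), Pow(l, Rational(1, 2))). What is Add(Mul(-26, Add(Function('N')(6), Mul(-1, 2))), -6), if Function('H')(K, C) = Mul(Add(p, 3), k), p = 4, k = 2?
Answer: Add(46, Mul(-364, Pow(6, Rational(1, 2)))) ≈ -845.61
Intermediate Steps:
Function('H')(K, C) = 14 (Function('H')(K, C) = Mul(Add(4, 3), 2) = Mul(7, 2) = 14)
Function('N')(l) = Mul(14, Pow(l, Rational(1, 2)))
Add(Mul(-26, Add(Function('N')(6), Mul(-1, 2))), -6) = Add(Mul(-26, Add(Mul(14, Pow(6, Rational(1, 2))), Mul(-1, 2))), -6) = Add(Mul(-26, Add(Mul(14, Pow(6, Rational(1, 2))), -2)), -6) = Add(Mul(-26, Add(-2, Mul(14, Pow(6, Rational(1, 2))))), -6) = Add(Add(52, Mul(-364, Pow(6, Rational(1, 2)))), -6) = Add(46, Mul(-364, Pow(6, Rational(1, 2))))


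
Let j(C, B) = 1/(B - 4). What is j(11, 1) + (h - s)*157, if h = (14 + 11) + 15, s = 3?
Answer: 17426/3 ≈ 5808.7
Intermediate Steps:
h = 40 (h = 25 + 15 = 40)
j(C, B) = 1/(-4 + B)
j(11, 1) + (h - s)*157 = 1/(-4 + 1) + (40 - 1*3)*157 = 1/(-3) + (40 - 3)*157 = -⅓ + 37*157 = -⅓ + 5809 = 17426/3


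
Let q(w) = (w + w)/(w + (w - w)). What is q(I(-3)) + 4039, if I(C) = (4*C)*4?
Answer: 4041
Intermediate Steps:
I(C) = 16*C
q(w) = 2 (q(w) = (2*w)/(w + 0) = (2*w)/w = 2)
q(I(-3)) + 4039 = 2 + 4039 = 4041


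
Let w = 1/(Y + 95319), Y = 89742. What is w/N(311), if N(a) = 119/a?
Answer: 311/22022259 ≈ 1.4122e-5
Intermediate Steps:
w = 1/185061 (w = 1/(89742 + 95319) = 1/185061 ≈ 5.4036e-6)
w/N(311) = 1/(185061*((119/311))) = 1/(185061*((119*(1/311)))) = 1/(185061*(119/311)) = (1/185061)*(311/119) = 311/22022259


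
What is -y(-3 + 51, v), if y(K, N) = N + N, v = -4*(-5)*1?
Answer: -40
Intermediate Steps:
v = 20 (v = 20*1 = 20)
y(K, N) = 2*N
-y(-3 + 51, v) = -2*20 = -1*40 = -40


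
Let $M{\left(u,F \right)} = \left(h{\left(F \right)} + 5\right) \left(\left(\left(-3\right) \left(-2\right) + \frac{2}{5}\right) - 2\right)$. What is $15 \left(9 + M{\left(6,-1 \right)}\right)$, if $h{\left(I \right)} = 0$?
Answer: $465$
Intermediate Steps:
$M{\left(u,F \right)} = 22$ ($M{\left(u,F \right)} = \left(0 + 5\right) \left(\left(\left(-3\right) \left(-2\right) + \frac{2}{5}\right) - 2\right) = 5 \left(\left(6 + 2 \cdot \frac{1}{5}\right) - 2\right) = 5 \left(\left(6 + \frac{2}{5}\right) - 2\right) = 5 \left(\frac{32}{5} - 2\right) = 5 \cdot \frac{22}{5} = 22$)
$15 \left(9 + M{\left(6,-1 \right)}\right) = 15 \left(9 + 22\right) = 15 \cdot 31 = 465$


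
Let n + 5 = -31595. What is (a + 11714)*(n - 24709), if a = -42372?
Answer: 1726321322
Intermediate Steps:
n = -31600 (n = -5 - 31595 = -31600)
(a + 11714)*(n - 24709) = (-42372 + 11714)*(-31600 - 24709) = -30658*(-56309) = 1726321322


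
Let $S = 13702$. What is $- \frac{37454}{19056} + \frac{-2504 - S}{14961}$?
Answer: $- \frac{144861805}{47516136} \approx -3.0487$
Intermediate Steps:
$- \frac{37454}{19056} + \frac{-2504 - S}{14961} = - \frac{37454}{19056} + \frac{-2504 - 13702}{14961} = \left(-37454\right) \frac{1}{19056} + \left(-2504 - 13702\right) \frac{1}{14961} = - \frac{18727}{9528} - \frac{5402}{4987} = - \frac{144861805}{47516136}$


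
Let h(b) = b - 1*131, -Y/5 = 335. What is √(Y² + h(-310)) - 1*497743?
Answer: -497743 + 8*√43831 ≈ -4.9607e+5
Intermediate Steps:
Y = -1675 (Y = -5*335 = -1675)
h(b) = -131 + b (h(b) = b - 131 = -131 + b)
√(Y² + h(-310)) - 1*497743 = √((-1675)² + (-131 - 310)) - 1*497743 = √(2805625 - 441) - 497743 = √2805184 - 497743 = 8*√43831 - 497743 = -497743 + 8*√43831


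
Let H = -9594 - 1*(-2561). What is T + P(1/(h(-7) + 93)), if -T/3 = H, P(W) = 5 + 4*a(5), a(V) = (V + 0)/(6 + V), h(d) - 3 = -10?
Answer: 232164/11 ≈ 21106.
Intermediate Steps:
h(d) = -7 (h(d) = 3 - 10 = -7)
H = -7033 (H = -9594 + 2561 = -7033)
a(V) = V/(6 + V)
P(W) = 75/11 (P(W) = 5 + 4*(5/(6 + 5)) = 5 + 4*(5/11) = 5 + 20/11 = 75/11)
T = 21099 (T = -3*(-7033) = 21099)
T + P(1/(h(-7) + 93)) = 21099 + 75/11 = 232164/11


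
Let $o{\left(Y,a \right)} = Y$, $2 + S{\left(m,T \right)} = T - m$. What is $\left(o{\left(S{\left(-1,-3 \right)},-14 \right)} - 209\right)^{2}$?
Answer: $45369$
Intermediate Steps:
$S{\left(m,T \right)} = -2 + T - m$ ($S{\left(m,T \right)} = -2 + \left(T - m\right) = -2 + T - m$)
$\left(o{\left(S{\left(-1,-3 \right)},-14 \right)} - 209\right)^{2} = \left(\left(-2 - 3 - -1\right) - 209\right)^{2} = \left(\left(-2 - 3 + 1\right) - 209\right)^{2} = \left(-4 - 209\right)^{2} = \left(-213\right)^{2} = 45369$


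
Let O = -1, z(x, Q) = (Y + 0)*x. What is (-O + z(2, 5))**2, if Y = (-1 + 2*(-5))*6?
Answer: 17161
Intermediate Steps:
Y = -66 (Y = (-1 - 10)*6 = -11*6 = -66)
z(x, Q) = -66*x (z(x, Q) = (-66 + 0)*x = -66*x)
(-O + z(2, 5))**2 = (-1*(-1) - 66*2)**2 = (1 - 132)**2 = (-131)**2 = 17161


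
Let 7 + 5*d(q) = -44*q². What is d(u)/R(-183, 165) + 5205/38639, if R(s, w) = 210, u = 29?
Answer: -474867593/13523650 ≈ -35.114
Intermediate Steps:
d(q) = -7/5 - 44*q²/5 (d(q) = -7/5 + (-44*q²)/5 = -7/5 - 44*q²/5)
d(u)/R(-183, 165) + 5205/38639 = (-7/5 - 44/5*29²)/210 + 5205/38639 = (-7/5 - 44/5*841)*(1/210) + 5205*(1/38639) = (-7/5 - 37004/5)*(1/210) + 5205/38639 = -37011/5*1/210 + 5205/38639 = -12337/350 + 5205/38639 = -474867593/13523650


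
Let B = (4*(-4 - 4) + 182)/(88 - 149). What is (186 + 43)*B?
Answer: -34350/61 ≈ -563.12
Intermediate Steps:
B = -150/61 (B = (4*(-8) + 182)/(-61) = (-32 + 182)*(-1/61) = 150*(-1/61) = -150/61 ≈ -2.4590)
(186 + 43)*B = (186 + 43)*(-150/61) = 229*(-150/61) = -34350/61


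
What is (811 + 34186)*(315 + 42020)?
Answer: 1481597995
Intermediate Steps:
(811 + 34186)*(315 + 42020) = 34997*42335 = 1481597995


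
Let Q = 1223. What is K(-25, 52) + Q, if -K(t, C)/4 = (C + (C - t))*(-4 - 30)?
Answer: 18767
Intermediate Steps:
K(t, C) = -136*t + 272*C (K(t, C) = -4*(C + (C - t))*(-4 - 30) = -4*(-t + 2*C)*(-34) = -4*(-68*C + 34*t) = -136*t + 272*C)
K(-25, 52) + Q = (-136*(-25) + 272*52) + 1223 = (3400 + 14144) + 1223 = 17544 + 1223 = 18767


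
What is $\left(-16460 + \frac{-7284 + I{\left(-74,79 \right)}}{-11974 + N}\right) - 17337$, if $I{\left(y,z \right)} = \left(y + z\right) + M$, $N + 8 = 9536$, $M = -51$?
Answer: $- \frac{41330066}{1223} \approx -33794.0$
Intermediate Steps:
$N = 9528$ ($N = -8 + 9536 = 9528$)
$I{\left(y,z \right)} = -51 + y + z$ ($I{\left(y,z \right)} = \left(y + z\right) - 51 = -51 + y + z$)
$\left(-16460 + \frac{-7284 + I{\left(-74,79 \right)}}{-11974 + N}\right) - 17337 = \left(-16460 + \frac{-7284 - 46}{-11974 + 9528}\right) - 17337 = \left(-16460 + \frac{-7284 - 46}{-2446}\right) - 17337 = \left(-16460 - - \frac{3665}{1223}\right) - 17337 = \left(-16460 + \frac{3665}{1223}\right) - 17337 = - \frac{20126915}{1223} - 17337 = - \frac{41330066}{1223}$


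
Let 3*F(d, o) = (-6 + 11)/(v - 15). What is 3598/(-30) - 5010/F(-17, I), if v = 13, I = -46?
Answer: 88381/15 ≈ 5892.1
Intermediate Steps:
F(d, o) = -⅚ (F(d, o) = ((-6 + 11)/(13 - 15))/3 = (5/(-2))/3 = (5*(-½))/3 = (⅓)*(-5/2) = -⅚)
3598/(-30) - 5010/F(-17, I) = 3598/(-30) - 5010/(-⅚) = 3598*(-1/30) - 5010*(-6/5) = -1799/15 + 6012 = 88381/15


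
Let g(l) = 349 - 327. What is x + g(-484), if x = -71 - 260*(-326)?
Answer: 84711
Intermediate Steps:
x = 84689 (x = -71 + 84760 = 84689)
g(l) = 22
x + g(-484) = 84689 + 22 = 84711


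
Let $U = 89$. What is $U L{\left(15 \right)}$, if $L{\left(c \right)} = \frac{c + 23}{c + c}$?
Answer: $\frac{1691}{15} \approx 112.73$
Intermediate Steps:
$L{\left(c \right)} = \frac{23 + c}{2 c}$
$U L{\left(15 \right)} = 89 \frac{23 + 15}{2 \cdot 15} = 89 \cdot \frac{1}{2} \cdot \frac{1}{15} \cdot 38 = 89 \cdot \frac{19}{15} = \frac{1691}{15}$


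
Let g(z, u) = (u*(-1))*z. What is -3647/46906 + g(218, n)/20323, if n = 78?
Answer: -871707605/953270638 ≈ -0.91444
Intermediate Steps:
g(z, u) = -u*z (g(z, u) = (-u)*z = -u*z)
-3647/46906 + g(218, n)/20323 = -3647/46906 - 1*78*218/20323 = -3647*1/46906 - 17004*1/20323 = -3647/46906 - 17004/20323 = -871707605/953270638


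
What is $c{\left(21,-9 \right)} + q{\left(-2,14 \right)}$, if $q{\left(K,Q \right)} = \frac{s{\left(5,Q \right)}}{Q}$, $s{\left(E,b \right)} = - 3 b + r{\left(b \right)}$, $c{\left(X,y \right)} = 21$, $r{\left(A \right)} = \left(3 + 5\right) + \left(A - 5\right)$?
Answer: $\frac{269}{14} \approx 19.214$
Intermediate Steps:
$r{\left(A \right)} = 3 + A$ ($r{\left(A \right)} = 8 + \left(-5 + A\right) = 3 + A$)
$s{\left(E,b \right)} = 3 - 2 b$ ($s{\left(E,b \right)} = - 3 b + \left(3 + b\right) = 3 - 2 b$)
$q{\left(K,Q \right)} = \frac{3 - 2 Q}{Q}$
$c{\left(21,-9 \right)} + q{\left(-2,14 \right)} = 21 - \left(2 - \frac{3}{14}\right) = 21 + \left(-2 + 3 \cdot \frac{1}{14}\right) = 21 + \left(-2 + \frac{3}{14}\right) = 21 - \frac{25}{14} = \frac{269}{14}$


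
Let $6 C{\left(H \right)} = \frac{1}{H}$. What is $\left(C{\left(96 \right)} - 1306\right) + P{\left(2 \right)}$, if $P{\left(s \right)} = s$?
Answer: $- \frac{751103}{576} \approx -1304.0$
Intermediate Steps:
$C{\left(H \right)} = \frac{1}{6 H}$
$\left(C{\left(96 \right)} - 1306\right) + P{\left(2 \right)} = \left(\frac{1}{6 \cdot 96} - 1306\right) + 2 = \left(\frac{1}{6} \cdot \frac{1}{96} - 1306\right) + 2 = \left(\frac{1}{576} - 1306\right) + 2 = - \frac{752255}{576} + 2 = - \frac{751103}{576}$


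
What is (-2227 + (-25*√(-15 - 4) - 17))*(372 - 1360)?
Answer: 2217072 + 24700*I*√19 ≈ 2.2171e+6 + 1.0766e+5*I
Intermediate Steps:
(-2227 + (-25*√(-15 - 4) - 17))*(372 - 1360) = (-2227 + (-25*I*√19 - 17))*(-988) = (-2227 + (-17 - 25*I*√19))*(-988) = (-2244 - 25*I*√19)*(-988) = 2217072 + 24700*I*√19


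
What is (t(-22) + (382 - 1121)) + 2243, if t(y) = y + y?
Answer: 1460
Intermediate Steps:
t(y) = 2*y
(t(-22) + (382 - 1121)) + 2243 = (2*(-22) + (382 - 1121)) + 2243 = (-44 - 739) + 2243 = -783 + 2243 = 1460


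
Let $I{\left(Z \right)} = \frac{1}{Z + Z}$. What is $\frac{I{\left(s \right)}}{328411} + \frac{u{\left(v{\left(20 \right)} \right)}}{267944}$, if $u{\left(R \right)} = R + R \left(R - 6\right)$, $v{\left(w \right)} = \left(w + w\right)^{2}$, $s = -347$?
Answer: $\frac{72705597612507}{7633631918362} \approx 9.5244$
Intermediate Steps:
$I{\left(Z \right)} = \frac{1}{2 Z}$
$v{\left(w \right)} = 4 w^{2}$ ($v{\left(w \right)} = \left(2 w\right)^{2} = 4 w^{2}$)
$u{\left(R \right)} = R + R \left(-6 + R\right)$ ($u{\left(R \right)} = R + R \left(R - 6\right) = R + R \left(-6 + R\right)$)
$\frac{I{\left(s \right)}}{328411} + \frac{u{\left(v{\left(20 \right)} \right)}}{267944} = \frac{\frac{1}{2} \frac{1}{-347}}{328411} + \frac{4 \cdot 20^{2} \left(-5 + 4 \cdot 20^{2}\right)}{267944} = \frac{1}{2} \left(- \frac{1}{347}\right) \frac{1}{328411} + 4 \cdot 400 \left(-5 + 4 \cdot 400\right) \frac{1}{267944} = \left(- \frac{1}{694}\right) \frac{1}{328411} + 1600 \left(-5 + 1600\right) \frac{1}{267944} = - \frac{1}{227917234} + 1600 \cdot 1595 \cdot \frac{1}{267944} = - \frac{1}{227917234} + 2552000 \cdot \frac{1}{267944} = - \frac{1}{227917234} + \frac{319000}{33493} = \frac{72705597612507}{7633631918362}$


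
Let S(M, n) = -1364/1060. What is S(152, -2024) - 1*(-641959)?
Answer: 170118794/265 ≈ 6.4196e+5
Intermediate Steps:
S(M, n) = -341/265 (S(M, n) = -1364*1/1060 = -341/265)
S(152, -2024) - 1*(-641959) = -341/265 - 1*(-641959) = -341/265 + 641959 = 170118794/265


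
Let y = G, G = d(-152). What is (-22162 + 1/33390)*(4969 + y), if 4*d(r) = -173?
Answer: -14580006793837/133560 ≈ -1.0916e+8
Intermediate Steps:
d(r) = -173/4 (d(r) = (¼)*(-173) = -173/4)
G = -173/4 ≈ -43.250
y = -173/4 ≈ -43.250
(-22162 + 1/33390)*(4969 + y) = (-22162 + 1/33390)*(4969 - 173/4) = (-22162 + 1/33390)*(19703/4) = -739989179/33390*19703/4 = -14580006793837/133560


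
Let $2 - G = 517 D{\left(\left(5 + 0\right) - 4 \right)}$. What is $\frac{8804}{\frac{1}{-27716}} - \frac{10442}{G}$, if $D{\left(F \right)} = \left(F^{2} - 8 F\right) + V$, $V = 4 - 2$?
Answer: $- \frac{631258185210}{2587} \approx -2.4401 \cdot 10^{8}$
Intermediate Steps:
$V = 2$ ($V = 4 - 2 = 2$)
$D{\left(F \right)} = 2 + F^{2} - 8 F$ ($D{\left(F \right)} = \left(F^{2} - 8 F\right) + 2 = 2 + F^{2} - 8 F$)
$G = 2587$ ($G = 2 - 517 \left(2 + \left(\left(5 + 0\right) - 4\right)^{2} - 8 \left(\left(5 + 0\right) - 4\right)\right) = 2 - 517 \left(2 + \left(5 - 4\right)^{2} - 8 \left(5 - 4\right)\right) = 2 - 517 \left(2 + 1^{2} - 8\right) = 2 - 517 \left(2 + 1 - 8\right) = 2 - 517 \left(-5\right) = 2 - -2585 = 2 + 2585 = 2587$)
$\frac{8804}{\frac{1}{-27716}} - \frac{10442}{G} = \frac{8804}{\frac{1}{-27716}} - \frac{10442}{2587} = \frac{8804}{- \frac{1}{27716}} - \frac{10442}{2587} = 8804 \left(-27716\right) - \frac{10442}{2587} = -244011664 - \frac{10442}{2587} = - \frac{631258185210}{2587}$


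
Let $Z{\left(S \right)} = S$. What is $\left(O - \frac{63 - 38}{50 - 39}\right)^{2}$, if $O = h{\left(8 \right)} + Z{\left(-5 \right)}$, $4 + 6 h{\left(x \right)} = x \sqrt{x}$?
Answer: $\frac{9348}{121} - \frac{4192 \sqrt{2}}{99} \approx 17.374$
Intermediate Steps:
$h{\left(x \right)} = - \frac{2}{3} + \frac{x^{\frac{3}{2}}}{6}$ ($h{\left(x \right)} = - \frac{2}{3} + \frac{x \sqrt{x}}{6} = - \frac{2}{3} + \frac{x^{\frac{3}{2}}}{6}$)
$O = - \frac{17}{3} + \frac{8 \sqrt{2}}{3}$ ($O = \left(- \frac{2}{3} + \frac{8^{\frac{3}{2}}}{6}\right) - 5 = \left(- \frac{2}{3} + \frac{16 \sqrt{2}}{6}\right) - 5 = \left(- \frac{2}{3} + \frac{8 \sqrt{2}}{3}\right) - 5 = - \frac{17}{3} + \frac{8 \sqrt{2}}{3} \approx -1.8954$)
$\left(O - \frac{63 - 38}{50 - 39}\right)^{2} = \left(\left(- \frac{17}{3} + \frac{8 \sqrt{2}}{3}\right) - \frac{63 - 38}{50 - 39}\right)^{2} = \left(\left(- \frac{17}{3} + \frac{8 \sqrt{2}}{3}\right) - \frac{25}{11}\right)^{2} = \left(- \frac{262}{33} + \frac{8 \sqrt{2}}{3}\right)^{2}$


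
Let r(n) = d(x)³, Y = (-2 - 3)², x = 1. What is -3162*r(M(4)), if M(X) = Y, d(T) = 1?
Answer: -3162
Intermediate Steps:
Y = 25 (Y = (-5)² = 25)
M(X) = 25
r(n) = 1 (r(n) = 1³ = 1)
-3162*r(M(4)) = -3162*1 = -3162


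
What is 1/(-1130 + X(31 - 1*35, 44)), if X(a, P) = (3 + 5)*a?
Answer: -1/1162 ≈ -0.00086058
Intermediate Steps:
X(a, P) = 8*a
1/(-1130 + X(31 - 1*35, 44)) = 1/(-1130 + 8*(31 - 1*35)) = 1/(-1130 + 8*(31 - 35)) = 1/(-1130 + 8*(-4)) = 1/(-1130 - 32) = 1/(-1162) = -1/1162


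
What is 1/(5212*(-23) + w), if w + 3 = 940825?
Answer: 1/820946 ≈ 1.2181e-6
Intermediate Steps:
w = 940822 (w = -3 + 940825 = 940822)
1/(5212*(-23) + w) = 1/(5212*(-23) + 940822) = 1/(-119876 + 940822) = 1/820946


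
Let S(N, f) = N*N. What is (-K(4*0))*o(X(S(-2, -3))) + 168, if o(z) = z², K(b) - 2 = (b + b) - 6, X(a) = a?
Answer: 232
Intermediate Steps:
S(N, f) = N²
K(b) = -4 + 2*b (K(b) = 2 + ((b + b) - 6) = 2 + (2*b - 6) = 2 + (-6 + 2*b) = -4 + 2*b)
(-K(4*0))*o(X(S(-2, -3))) + 168 = (-(-4 + 2*(4*0)))*((-2)²)² + 168 = -(-4 + 2*0)*4² + 168 = -(-4 + 0)*16 + 168 = -1*(-4)*16 + 168 = 4*16 + 168 = 64 + 168 = 232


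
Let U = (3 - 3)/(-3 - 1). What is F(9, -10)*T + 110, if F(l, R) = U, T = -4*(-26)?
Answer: 110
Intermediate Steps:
U = 0 (U = 0/(-4) = 0*(-¼) = 0)
T = 104
F(l, R) = 0
F(9, -10)*T + 110 = 0*104 + 110 = 0 + 110 = 110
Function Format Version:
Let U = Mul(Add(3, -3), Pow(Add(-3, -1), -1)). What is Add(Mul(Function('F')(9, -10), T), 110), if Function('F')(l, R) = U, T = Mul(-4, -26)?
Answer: 110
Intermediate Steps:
U = 0 (U = Mul(0, Pow(-4, -1)) = Mul(0, Rational(-1, 4)) = 0)
T = 104
Function('F')(l, R) = 0
Add(Mul(Function('F')(9, -10), T), 110) = Add(Mul(0, 104), 110) = Add(0, 110) = 110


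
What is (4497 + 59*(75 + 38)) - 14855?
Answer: -3691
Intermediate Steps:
(4497 + 59*(75 + 38)) - 14855 = (4497 + 59*113) - 14855 = (4497 + 6667) - 14855 = 11164 - 14855 = -3691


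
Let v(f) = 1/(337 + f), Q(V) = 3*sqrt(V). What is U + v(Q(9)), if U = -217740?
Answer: -75338039/346 ≈ -2.1774e+5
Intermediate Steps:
U + v(Q(9)) = -217740 + 1/(337 + 3*sqrt(9)) = -217740 + 1/(337 + 3*3) = -217740 + 1/(337 + 9) = -217740 + 1/346 = -75338039/346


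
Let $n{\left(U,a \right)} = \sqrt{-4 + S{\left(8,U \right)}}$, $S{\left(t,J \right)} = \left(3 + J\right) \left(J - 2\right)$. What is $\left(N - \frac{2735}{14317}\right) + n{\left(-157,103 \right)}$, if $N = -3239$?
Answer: $- \frac{46375498}{14317} + \sqrt{24482} \approx -3082.7$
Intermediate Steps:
$S{\left(t,J \right)} = \left(-2 + J\right) \left(3 + J\right)$ ($S{\left(t,J \right)} = \left(3 + J\right) \left(-2 + J\right) = \left(-2 + J\right) \left(3 + J\right)$)
$n{\left(U,a \right)} = \sqrt{-10 + U + U^{2}}$ ($n{\left(U,a \right)} = \sqrt{-4 + \left(-6 + U + U^{2}\right)} = \sqrt{-10 + U + U^{2}}$)
$\left(N - \frac{2735}{14317}\right) + n{\left(-157,103 \right)} = \left(-3239 - \frac{2735}{14317}\right) + \sqrt{-10 - 157 + \left(-157\right)^{2}} = \left(-3239 - \frac{2735}{14317}\right) + \sqrt{-10 - 157 + 24649} = \left(-3239 - \frac{2735}{14317}\right) + \sqrt{24482} = - \frac{46375498}{14317} + \sqrt{24482}$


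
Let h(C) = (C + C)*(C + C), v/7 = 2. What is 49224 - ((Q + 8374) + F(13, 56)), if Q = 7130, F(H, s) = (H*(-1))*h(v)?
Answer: 43912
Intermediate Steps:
v = 14 (v = 7*2 = 14)
h(C) = 4*C**2 (h(C) = (2*C)*(2*C) = 4*C**2)
F(H, s) = -784*H (F(H, s) = (H*(-1))*(4*14**2) = (-H)*(4*196) = -H*784 = -784*H)
49224 - ((Q + 8374) + F(13, 56)) = 49224 - ((7130 + 8374) - 784*13) = 49224 - (15504 - 10192) = 49224 - 1*5312 = 49224 - 5312 = 43912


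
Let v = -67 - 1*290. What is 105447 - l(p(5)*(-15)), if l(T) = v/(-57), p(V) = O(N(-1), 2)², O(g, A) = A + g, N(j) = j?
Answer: 2003374/19 ≈ 1.0544e+5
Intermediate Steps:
v = -357 (v = -67 - 290 = -357)
p(V) = 1 (p(V) = (2 - 1)² = 1² = 1)
l(T) = 119/19 (l(T) = -357/(-57) = -357*(-1/57) = 119/19)
105447 - l(p(5)*(-15)) = 105447 - 1*119/19 = 105447 - 119/19 = 2003374/19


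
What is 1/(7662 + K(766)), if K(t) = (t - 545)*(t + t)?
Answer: 1/346234 ≈ 2.8882e-6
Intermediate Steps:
K(t) = 2*t*(-545 + t) (K(t) = (-545 + t)*(2*t) = 2*t*(-545 + t))
1/(7662 + K(766)) = 1/(7662 + 2*766*(-545 + 766)) = 1/(7662 + 2*766*221) = 1/(7662 + 338572) = 1/346234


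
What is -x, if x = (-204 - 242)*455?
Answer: 202930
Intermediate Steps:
x = -202930 (x = -446*455 = -202930)
-x = -1*(-202930) = 202930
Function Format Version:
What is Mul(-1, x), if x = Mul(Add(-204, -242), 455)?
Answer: 202930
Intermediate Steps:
x = -202930 (x = Mul(-446, 455) = -202930)
Mul(-1, x) = Mul(-1, -202930) = 202930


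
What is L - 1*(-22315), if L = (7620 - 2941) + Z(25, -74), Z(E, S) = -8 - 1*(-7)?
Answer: 26993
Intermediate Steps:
Z(E, S) = -1 (Z(E, S) = -8 + 7 = -1)
L = 4678 (L = (7620 - 2941) - 1 = 4679 - 1 = 4678)
L - 1*(-22315) = 4678 - 1*(-22315) = 4678 + 22315 = 26993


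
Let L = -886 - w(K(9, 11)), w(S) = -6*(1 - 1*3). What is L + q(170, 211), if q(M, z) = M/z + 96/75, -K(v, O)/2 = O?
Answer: -4725948/5275 ≈ -895.91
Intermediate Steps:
K(v, O) = -2*O
w(S) = 12 (w(S) = -6*(1 - 3) = -6*(-2) = 12)
q(M, z) = 32/25 + M/z (q(M, z) = M/z + 96*(1/75) = M/z + 32/25 = 32/25 + M/z)
L = -898 (L = -886 - 1*12 = -886 - 12 = -898)
L + q(170, 211) = -898 + (32/25 + 170/211) = -898 + 11002/5275 = -4725948/5275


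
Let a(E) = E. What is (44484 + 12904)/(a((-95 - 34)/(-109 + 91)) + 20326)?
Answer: 344328/121999 ≈ 2.8224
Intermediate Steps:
(44484 + 12904)/(a((-95 - 34)/(-109 + 91)) + 20326) = (44484 + 12904)/((-95 - 34)/(-109 + 91) + 20326) = 57388/(-129/(-18) + 20326) = 57388/(-129*(-1/18) + 20326) = 57388/(43/6 + 20326) = 57388/(121999/6) = 57388*(6/121999) = 344328/121999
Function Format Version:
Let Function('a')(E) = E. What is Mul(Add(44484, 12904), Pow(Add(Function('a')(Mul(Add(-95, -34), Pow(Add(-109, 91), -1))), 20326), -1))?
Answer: Rational(344328, 121999) ≈ 2.8224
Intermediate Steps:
Mul(Add(44484, 12904), Pow(Add(Function('a')(Mul(Add(-95, -34), Pow(Add(-109, 91), -1))), 20326), -1)) = Mul(Add(44484, 12904), Pow(Add(Mul(Add(-95, -34), Pow(Add(-109, 91), -1)), 20326), -1)) = Mul(57388, Pow(Add(Mul(-129, Pow(-18, -1)), 20326), -1)) = Mul(57388, Pow(Add(Mul(-129, Rational(-1, 18)), 20326), -1)) = Mul(57388, Pow(Add(Rational(43, 6), 20326), -1)) = Mul(57388, Pow(Rational(121999, 6), -1)) = Mul(57388, Rational(6, 121999)) = Rational(344328, 121999)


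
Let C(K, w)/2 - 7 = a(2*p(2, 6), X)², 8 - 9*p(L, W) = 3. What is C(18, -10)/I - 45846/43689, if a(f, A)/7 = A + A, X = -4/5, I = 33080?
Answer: -6270888907/6021800500 ≈ -1.0414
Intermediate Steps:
p(L, W) = 5/9 (p(L, W) = 8/9 - ⅑*3 = 8/9 - ⅓ = 5/9)
X = -⅘ (X = -4*⅕ = -⅘ ≈ -0.80000)
a(f, A) = 14*A (a(f, A) = 7*(A + A) = 7*(2*A) = 14*A)
C(K, w) = 6622/25 (C(K, w) = 14 + 2*(14*(-⅘))² = 14 + 2*(-56/5)² = 14 + 2*(3136/25) = 14 + 6272/25 = 6622/25)
C(18, -10)/I - 45846/43689 = (6622/25)/33080 - 45846/43689 = (6622/25)*(1/33080) - 45846*1/43689 = 3311/413500 - 15282/14563 = -6270888907/6021800500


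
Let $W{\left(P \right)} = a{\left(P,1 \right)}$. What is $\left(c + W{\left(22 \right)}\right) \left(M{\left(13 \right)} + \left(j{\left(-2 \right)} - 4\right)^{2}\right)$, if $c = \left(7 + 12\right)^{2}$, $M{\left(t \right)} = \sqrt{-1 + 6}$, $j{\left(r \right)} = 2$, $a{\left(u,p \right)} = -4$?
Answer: $1428 + 357 \sqrt{5} \approx 2226.3$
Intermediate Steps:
$W{\left(P \right)} = -4$
$M{\left(t \right)} = \sqrt{5}$
$c = 361$ ($c = 19^{2} = 361$)
$\left(c + W{\left(22 \right)}\right) \left(M{\left(13 \right)} + \left(j{\left(-2 \right)} - 4\right)^{2}\right) = \left(361 - 4\right) \left(\sqrt{5} + \left(2 - 4\right)^{2}\right) = 357 \left(\sqrt{5} + \left(-2\right)^{2}\right) = 357 \left(\sqrt{5} + 4\right) = 357 \left(4 + \sqrt{5}\right) = 1428 + 357 \sqrt{5}$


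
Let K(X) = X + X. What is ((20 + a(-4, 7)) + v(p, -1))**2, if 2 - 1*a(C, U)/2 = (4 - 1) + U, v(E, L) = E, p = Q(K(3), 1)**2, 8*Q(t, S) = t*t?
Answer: 9409/16 ≈ 588.06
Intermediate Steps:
K(X) = 2*X
Q(t, S) = t**2/8 (Q(t, S) = (t*t)/8 = t**2/8)
p = 81/4 (p = ((2*3)**2/8)**2 = ((1/8)*6**2)**2 = ((1/8)*36)**2 = (9/2)**2 = 81/4 ≈ 20.250)
a(C, U) = -2 - 2*U (a(C, U) = 4 - 2*((4 - 1) + U) = 4 - 2*(3 + U) = 4 + (-6 - 2*U) = -2 - 2*U)
((20 + a(-4, 7)) + v(p, -1))**2 = ((20 + (-2 - 2*7)) + 81/4)**2 = ((20 + (-2 - 14)) + 81/4)**2 = ((20 - 16) + 81/4)**2 = (4 + 81/4)**2 = (97/4)**2 = 9409/16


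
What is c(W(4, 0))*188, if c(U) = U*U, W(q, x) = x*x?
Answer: 0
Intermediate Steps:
W(q, x) = x²
c(U) = U²
c(W(4, 0))*188 = (0²)²*188 = 0²*188 = 0*188 = 0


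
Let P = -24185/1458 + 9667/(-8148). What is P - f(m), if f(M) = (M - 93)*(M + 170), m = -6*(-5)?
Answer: 3558907727/282852 ≈ 12582.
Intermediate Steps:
m = 30
P = -5027473/282852 (P = -24185*1/1458 + 9667*(-1/8148) = -24185/1458 - 1381/1164 = -5027473/282852 ≈ -17.774)
f(M) = (-93 + M)*(170 + M)
P - f(m) = -5027473/282852 - (-15810 + 30² + 77*30) = -5027473/282852 - (-15810 + 900 + 2310) = -5027473/282852 - 1*(-12600) = -5027473/282852 + 12600 = 3558907727/282852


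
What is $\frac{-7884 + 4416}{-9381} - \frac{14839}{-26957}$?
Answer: $\frac{77563845}{84294539} \approx 0.92015$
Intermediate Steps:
$\frac{-7884 + 4416}{-9381} - \frac{14839}{-26957} = \left(-3468\right) \left(- \frac{1}{9381}\right) - - \frac{14839}{26957} = \frac{1156}{3127} + \frac{14839}{26957} = \frac{77563845}{84294539}$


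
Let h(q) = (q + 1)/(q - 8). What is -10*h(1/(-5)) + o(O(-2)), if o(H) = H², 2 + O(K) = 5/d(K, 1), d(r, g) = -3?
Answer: 5321/369 ≈ 14.420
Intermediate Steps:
h(q) = (1 + q)/(-8 + q)
O(K) = -11/3 (O(K) = -2 + 5/(-3) = -2 + 5*(-⅓) = -2 - 5/3 = -11/3)
-10*h(1/(-5)) + o(O(-2)) = -10*(1 + 1/(-5))/(-8 + 1/(-5)) + (-11/3)² = -10*(1 - ⅕)/(-8 - ⅕) + 121/9 = -10*4/((-41/5)*5) + 121/9 = -(-50)*4/(41*5) + 121/9 = -10*(-4/41) + 121/9 = 40/41 + 121/9 = 5321/369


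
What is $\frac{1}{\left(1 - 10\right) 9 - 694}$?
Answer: $- \frac{1}{775} \approx -0.0012903$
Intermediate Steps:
$\frac{1}{\left(1 - 10\right) 9 - 694} = \frac{1}{\left(-9\right) 9 - 694} = \frac{1}{-81 - 694} = \frac{1}{-775} = - \frac{1}{775}$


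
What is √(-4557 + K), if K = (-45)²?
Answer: 2*I*√633 ≈ 50.319*I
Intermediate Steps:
K = 2025
√(-4557 + K) = √(-4557 + 2025) = √(-2532) = 2*I*√633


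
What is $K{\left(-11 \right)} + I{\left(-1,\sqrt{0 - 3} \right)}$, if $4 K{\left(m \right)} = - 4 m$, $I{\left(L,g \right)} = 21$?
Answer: $32$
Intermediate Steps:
$K{\left(m \right)} = - m$ ($K{\left(m \right)} = \frac{\left(-4\right) m}{4} = - m$)
$K{\left(-11 \right)} + I{\left(-1,\sqrt{0 - 3} \right)} = \left(-1\right) \left(-11\right) + 21 = 11 + 21 = 32$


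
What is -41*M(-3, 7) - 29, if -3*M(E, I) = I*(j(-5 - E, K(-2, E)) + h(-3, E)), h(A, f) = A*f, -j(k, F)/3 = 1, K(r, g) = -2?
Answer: 545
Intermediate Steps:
j(k, F) = -3 (j(k, F) = -3*1 = -3)
M(E, I) = -I*(-3 - 3*E)/3
-41*M(-3, 7) - 29 = -287*(1 - 3) - 29 = -287*(-2) - 29 = -41*(-14) - 29 = 574 - 29 = 545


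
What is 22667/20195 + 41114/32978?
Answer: 788904778/332995355 ≈ 2.3691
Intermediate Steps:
22667/20195 + 41114/32978 = 22667*(1/20195) + 41114*(1/32978) = 22667/20195 + 20557/16489 = 788904778/332995355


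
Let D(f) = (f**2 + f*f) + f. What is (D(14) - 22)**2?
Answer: 147456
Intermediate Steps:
D(f) = f + 2*f**2 (D(f) = (f**2 + f**2) + f = 2*f**2 + f = f + 2*f**2)
(D(14) - 22)**2 = (14*(1 + 2*14) - 22)**2 = (14*(1 + 28) - 22)**2 = (14*29 - 22)**2 = (406 - 22)**2 = 384**2 = 147456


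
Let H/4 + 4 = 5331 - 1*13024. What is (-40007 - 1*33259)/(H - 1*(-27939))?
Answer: 73266/2849 ≈ 25.716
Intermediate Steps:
H = -30788 (H = -16 + 4*(5331 - 1*13024) = -16 + 4*(5331 - 13024) = -16 + 4*(-7693) = -16 - 30772 = -30788)
(-40007 - 1*33259)/(H - 1*(-27939)) = (-40007 - 1*33259)/(-30788 - 1*(-27939)) = (-40007 - 33259)/(-30788 + 27939) = -73266/(-2849) = -73266*(-1/2849) = 73266/2849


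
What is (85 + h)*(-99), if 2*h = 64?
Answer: -11583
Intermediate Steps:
h = 32 (h = (½)*64 = 32)
(85 + h)*(-99) = (85 + 32)*(-99) = 117*(-99) = -11583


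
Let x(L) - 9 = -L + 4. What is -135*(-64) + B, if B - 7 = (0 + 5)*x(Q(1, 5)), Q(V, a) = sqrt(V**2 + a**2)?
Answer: 8712 - 5*sqrt(26) ≈ 8686.5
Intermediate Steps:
x(L) = 13 - L (x(L) = 9 + (-L + 4) = 9 + (4 - L) = 13 - L)
B = 72 - 5*sqrt(26) (B = 7 + (0 + 5)*(13 - sqrt(1**2 + 5**2)) = 7 + 5*(13 - sqrt(1 + 25)) = 7 + 5*(13 - sqrt(26)) = 7 + (65 - 5*sqrt(26)) = 72 - 5*sqrt(26) ≈ 46.505)
-135*(-64) + B = -135*(-64) + (72 - 5*sqrt(26)) = 8640 + (72 - 5*sqrt(26)) = 8712 - 5*sqrt(26)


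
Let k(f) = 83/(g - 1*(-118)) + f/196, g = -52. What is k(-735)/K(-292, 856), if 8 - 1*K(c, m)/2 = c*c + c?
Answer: 329/22430496 ≈ 1.4668e-5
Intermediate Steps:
K(c, m) = 16 - 2*c - 2*c² (K(c, m) = 16 - 2*(c*c + c) = 16 - 2*(c² + c) = 16 - 2*(c + c²) = 16 + (-2*c - 2*c²) = 16 - 2*c - 2*c²)
k(f) = 83/66 + f/196 (k(f) = 83/(-52 - 1*(-118)) + f/196 = 83/(-52 + 118) + f*(1/196) = 83/66 + f/196)
k(-735)/K(-292, 856) = (83/66 + (1/196)*(-735))/(16 - 2*(-292) - 2*(-292)²) = (83/66 - 15/4)/(16 + 584 - 2*85264) = -329/(132*(16 + 584 - 170528)) = -329/132/(-169928) = -329/132*(-1/169928) = 329/22430496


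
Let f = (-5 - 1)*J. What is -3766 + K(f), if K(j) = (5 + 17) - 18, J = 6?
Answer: -3762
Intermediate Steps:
f = -36 (f = (-5 - 1)*6 = -6*6 = -36)
K(j) = 4 (K(j) = 22 - 18 = 4)
-3766 + K(f) = -3766 + 4 = -3762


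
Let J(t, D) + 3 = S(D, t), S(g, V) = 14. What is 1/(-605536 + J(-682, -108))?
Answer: -1/605525 ≈ -1.6515e-6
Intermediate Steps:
J(t, D) = 11 (J(t, D) = -3 + 14 = 11)
1/(-605536 + J(-682, -108)) = 1/(-605536 + 11) = 1/(-605525) = -1/605525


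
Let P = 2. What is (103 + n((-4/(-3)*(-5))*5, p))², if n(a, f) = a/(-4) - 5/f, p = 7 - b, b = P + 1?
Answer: 1745041/144 ≈ 12118.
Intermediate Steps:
b = 3 (b = 2 + 1 = 3)
p = 4 (p = 7 - 1*3 = 7 - 3 = 4)
n(a, f) = -5/f - a/4 (n(a, f) = a*(-¼) - 5/f = -a/4 - 5/f = -5/f - a/4)
(103 + n((-4/(-3)*(-5))*5, p))² = (103 + (-5/4 - -4/(-3)*(-5)*5/4))² = (103 + (-5*¼ - -4*(-⅓)*(-5)*5/4))² = (103 + (-5/4 - (4/3)*(-5)*5/4))² = (103 + (-5/4 - (-5)*5/3))² = (103 + (-5/4 - ¼*(-100/3)))² = (103 + (-5/4 + 25/3))² = (103 + 85/12)² = (1321/12)² = 1745041/144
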